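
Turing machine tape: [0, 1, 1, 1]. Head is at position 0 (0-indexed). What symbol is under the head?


Tape: [0, 1, 1, 1]
Positions: 0 1 2 3
Values:    0 1 1 1
Head at position 0
tape[0] = 0

0


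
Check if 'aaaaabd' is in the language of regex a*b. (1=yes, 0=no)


Pattern: a*b
String: 'aaaaabd'
Pattern requires: zero or more 'a's followed by exactly one 'b'
Found 5 leading 'a's
Remaining: 'bd'
Remaining is not 'b' -> no match
Result: 0

0


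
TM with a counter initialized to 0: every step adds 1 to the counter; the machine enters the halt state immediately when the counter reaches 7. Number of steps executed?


Counter starts at 0. Counting sequence:
  Step 1: counter = 1
  Step 2: counter = 2
  Step 3: counter = 3
  Step 4: counter = 4
  Step 5: counter = 5
  Step 6: counter = 6
  Step 7: counter = 7
Counter reached 7 -> halt
Total steps = 7

7


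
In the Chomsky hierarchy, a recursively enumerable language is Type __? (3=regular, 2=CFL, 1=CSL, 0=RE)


Chomsky hierarchy levels:
  Type 3: Regular (DFA/NFA/regex)
  Type 2: Context-free (PDA)
  Type 1: Context-sensitive
  Type 0: Recursively enumerable (TM)
'recursively enumerable' corresponds to Type 0

0


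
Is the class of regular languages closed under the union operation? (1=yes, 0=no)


Regular languages are closed under:
- Union (DFA product construction)
- Intersection (DFA product construction)
- Complement (swap accept/reject states)
- Concatenation (NFA construction)
- Kleene star (NFA construction)
union is in this list
Therefore: closed

1


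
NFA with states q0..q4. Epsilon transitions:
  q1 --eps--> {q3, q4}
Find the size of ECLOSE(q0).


Starting from q0
Initialize closure = {q0}
q0 has no outgoing epsilon transitions -> nothing to add
Final closure: {q0}
Size = 1

1


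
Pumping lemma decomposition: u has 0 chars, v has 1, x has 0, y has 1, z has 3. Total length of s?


|s| = |u| + |v| + |x| + |y| + |z|
= 0 + 1 + 0 + 1 + 3
= 1 + 0 + 4
= 1 + 4
= 5

5


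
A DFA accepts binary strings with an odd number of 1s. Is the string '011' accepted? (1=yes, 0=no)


DFA has 2 states: q_even (start, accept=no) and q_odd
Processing string '011' character by character:
  Position 0: read '0', 1-count=0 -> q_even (no change)
  Position 1: read '1', 1-count=1 -> q_odd
  Position 2: read '1', 1-count=2 -> q_even
Final state: q_even, total 1s = 2 (even); the DFA requires an odd count -> reject

0


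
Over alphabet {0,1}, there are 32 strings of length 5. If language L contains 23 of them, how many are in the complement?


Alphabet: {0,1}
String length: 5
Total strings of length 5 = 2^5 = 32
Strings in L = 23
Complement = total - |L|
= 32 - 23
= 9

9


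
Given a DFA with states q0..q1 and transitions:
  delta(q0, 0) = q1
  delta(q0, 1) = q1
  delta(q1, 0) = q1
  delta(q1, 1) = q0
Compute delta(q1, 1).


Looking up transition function:
delta(q1, 1) in the table
Row: q1, Column: 1
Result: q0

q0


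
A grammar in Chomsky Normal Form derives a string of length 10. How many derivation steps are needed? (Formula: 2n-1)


Chomsky Normal Form derivation:
String length n = 10
Each step either:
  - Splits a nonterminal into two (n-1 such steps)
  - Converts a nonterminal to terminal (n such steps)
Total = (n-1) + n = 2n - 1
= 2(10) - 1
= 20 - 1
= 19

19


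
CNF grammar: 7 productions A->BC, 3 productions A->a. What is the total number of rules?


CNF allows two rule forms:
  A -> BC (binary): 7 rules
  A -> a (terminal): 3 rules
Total = 7 + 3 = 10

10


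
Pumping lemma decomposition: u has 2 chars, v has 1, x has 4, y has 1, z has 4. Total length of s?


|s| = |u| + |v| + |x| + |y| + |z|
= 2 + 1 + 4 + 1 + 4
= 3 + 4 + 5
= 7 + 5
= 12

12


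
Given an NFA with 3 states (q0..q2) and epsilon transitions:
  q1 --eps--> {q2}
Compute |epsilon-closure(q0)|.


Starting from q0
Initialize closure = {q0}
q0 has no outgoing epsilon transitions -> nothing to add
Final closure: {q0}
Size = 1

1


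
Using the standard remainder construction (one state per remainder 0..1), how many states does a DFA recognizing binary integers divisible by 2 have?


Divisibility by 2 is tracked via the remainder mod 2: 0, 1, ..., 1
The construction assigns one state to each remainder
Number of remainders = 2

2


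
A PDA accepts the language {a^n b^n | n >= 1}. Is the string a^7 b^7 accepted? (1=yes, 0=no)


Language requires equal numbers of a's and b's
PDA pushes for each 'a', pops for each 'b'
Number of a's = 7
Number of b's = 7
7 == 7 -> Accept

1


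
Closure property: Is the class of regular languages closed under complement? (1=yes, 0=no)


Regular languages are closed under all standard operations:
- Union: Yes (product construction)
- Intersection: Yes (product construction)
- Complement: Yes (swap accept/reject)
- Concatenation: Yes (NFA construction)
Operation: complement -> Closed

1


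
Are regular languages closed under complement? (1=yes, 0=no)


Regular languages are closed under:
- Union (DFA product construction)
- Intersection (DFA product construction)
- Complement (swap accept/reject states)
- Concatenation (NFA construction)
- Kleene star (NFA construction)
complement is in this list
Therefore: closed

1


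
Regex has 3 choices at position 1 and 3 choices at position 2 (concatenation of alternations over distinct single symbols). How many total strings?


First group: 3 alternatives
Second group: 3 alternatives
Concatenation: each choice from group 1 pairs with each from group 2
Total = 3 x 3 = 9

9


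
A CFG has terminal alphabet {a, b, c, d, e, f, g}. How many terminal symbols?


Terminal symbols: a, b, c, d, e, f, g
Counting each: a (#1), b (#2), c (#3), d (#4), e (#5), f (#6), g (#7)
Total = 7

7


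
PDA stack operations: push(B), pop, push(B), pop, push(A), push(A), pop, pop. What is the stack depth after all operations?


Tracing stack operations:
  push(B) -> stack = [B], depth=1
  pop -> removed B, stack = [], depth=0
  push(B) -> stack = [B], depth=1
  pop -> removed B, stack = [], depth=0
  push(A) -> stack = [A], depth=1
  push(A) -> stack = [A,A], depth=2
  pop -> removed A, stack = [A], depth=1
  pop -> removed A, stack = [], depth=0
Final depth = 0

0


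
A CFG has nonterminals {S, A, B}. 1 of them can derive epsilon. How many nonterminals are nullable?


Nonterminals: {S, A, B}
A nonterminal is nullable if it can derive epsilon
Counting nullable nonterminals: 1
Total nullable = 1

1


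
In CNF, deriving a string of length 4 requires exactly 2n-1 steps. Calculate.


Chomsky Normal Form derivation:
String length n = 4
Each step either:
  - Splits a nonterminal into two (n-1 such steps)
  - Converts a nonterminal to terminal (n such steps)
Total = (n-1) + n = 2n - 1
= 2(4) - 1
= 8 - 1
= 7

7


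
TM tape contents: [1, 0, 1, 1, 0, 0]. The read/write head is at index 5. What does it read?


Tape: [1, 0, 1, 1, 0, 0]
Positions: 0 1 2 3 4 5
Values:    1 0 1 1 0 0
Head at position 5
tape[5] = 0

0


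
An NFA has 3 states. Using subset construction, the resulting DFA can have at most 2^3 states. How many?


NFA has 3 states
Subset construction: each DFA state = subset of NFA states
Maximum subsets = 2^3
2^3 = 8

8


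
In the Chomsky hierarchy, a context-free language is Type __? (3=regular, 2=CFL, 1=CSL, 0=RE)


Chomsky hierarchy levels:
  Type 3: Regular (DFA/NFA/regex)
  Type 2: Context-free (PDA)
  Type 1: Context-sensitive
  Type 0: Recursively enumerable (TM)
'context-free' corresponds to Type 2

2


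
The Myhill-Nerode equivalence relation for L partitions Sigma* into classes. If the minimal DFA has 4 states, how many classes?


Myhill-Nerode theorem:
Number of equivalence classes = number of states in minimal DFA
Minimal DFA states = 4
Therefore equivalence classes = 4

4


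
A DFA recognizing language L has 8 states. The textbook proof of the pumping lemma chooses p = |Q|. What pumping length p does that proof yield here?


Pumping lemma for regular languages (standard proof):
Take p = |Q|, the number of DFA states.
Any string of length >= |Q| passes through |Q|+1 states while reading its first |Q| symbols,
so by pigeonhole some state repeats, giving the loop that can be pumped.
Here |Q| = 8
Therefore the proof uses p = 8

8


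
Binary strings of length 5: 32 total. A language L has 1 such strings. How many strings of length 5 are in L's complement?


Alphabet: {0,1}
String length: 5
Total strings of length 5 = 2^5 = 32
Strings in L = 1
Complement = total - |L|
= 32 - 1
= 31

31


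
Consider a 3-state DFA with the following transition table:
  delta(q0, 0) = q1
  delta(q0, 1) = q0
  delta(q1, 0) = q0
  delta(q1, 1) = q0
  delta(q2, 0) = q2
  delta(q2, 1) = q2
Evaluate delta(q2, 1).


Looking up transition function:
delta(q2, 1) in the table
Row: q2, Column: 1
Result: q2

q2


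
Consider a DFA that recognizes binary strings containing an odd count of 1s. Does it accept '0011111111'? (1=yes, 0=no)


DFA has 2 states: q_even (start, accept=no) and q_odd
Processing string '0011111111' character by character:
  Position 0: read '0', 1-count=0 -> q_even (no change)
  Position 1: read '0', 1-count=0 -> q_even (no change)
  Position 2: read '1', 1-count=1 -> q_odd
  Position 3: read '1', 1-count=2 -> q_even
  Position 4: read '1', 1-count=3 -> q_odd
  Position 5: read '1', 1-count=4 -> q_even
  Position 6: read '1', 1-count=5 -> q_odd
  Position 7: read '1', 1-count=6 -> q_even
  Position 8: read '1', 1-count=7 -> q_odd
  Position 9: read '1', 1-count=8 -> q_even
Final state: q_even, total 1s = 8 (even); the DFA requires an odd count -> reject

0


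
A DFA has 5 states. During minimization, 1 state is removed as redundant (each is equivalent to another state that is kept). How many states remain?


Original DFA: 5 states
Redundant states removed: 1
Minimized states = original - removed
= 5 - 1
= 4

4


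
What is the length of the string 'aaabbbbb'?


String: 'aaabbbbb'
Counting characters:
  'a' appears 3 time(s)
  'b' appears 5 time(s)
Total length = 3 + 5 = 8

8


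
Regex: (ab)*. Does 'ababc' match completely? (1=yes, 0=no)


Pattern: (ab)*
String: 'ababc'
Pattern requires: zero or more repetitions of 'ab'
Length 5 is odd -> cannot be (ab)* -> no match
Result: 0

0


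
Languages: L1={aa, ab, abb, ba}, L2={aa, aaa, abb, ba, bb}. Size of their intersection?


L1 = {aa, ab, abb, ba}
L2 = {aa, aaa, abb, ba, bb}
Checking each string in L1 against L2:
  'aa': in L2? Yes
  'ab': in L2? No
  'abb': in L2? Yes
  'ba': in L2? Yes
Intersection = {aa, abb, ba}
|L1 ∩ L2| = 3

3


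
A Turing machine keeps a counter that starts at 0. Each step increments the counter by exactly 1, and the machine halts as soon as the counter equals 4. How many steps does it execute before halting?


Counter starts at 0. Counting sequence:
  Step 1: counter = 1
  Step 2: counter = 2
  Step 3: counter = 3
  Step 4: counter = 4
Counter reached 4 -> halt
Total steps = 4

4


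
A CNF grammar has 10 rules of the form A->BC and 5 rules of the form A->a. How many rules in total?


CNF allows two rule forms:
  A -> BC (binary): 10 rules
  A -> a (terminal): 5 rules
Total = 10 + 5 = 15

15


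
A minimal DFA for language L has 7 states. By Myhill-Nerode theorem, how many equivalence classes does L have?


Myhill-Nerode theorem:
Number of equivalence classes = number of states in minimal DFA
Minimal DFA states = 7
Therefore equivalence classes = 7

7


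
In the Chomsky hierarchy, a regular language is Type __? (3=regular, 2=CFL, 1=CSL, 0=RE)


Chomsky hierarchy levels:
  Type 3: Regular (DFA/NFA/regex)
  Type 2: Context-free (PDA)
  Type 1: Context-sensitive
  Type 0: Recursively enumerable (TM)
'regular' corresponds to Type 3

3


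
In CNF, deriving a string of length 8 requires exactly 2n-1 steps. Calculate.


Chomsky Normal Form derivation:
String length n = 8
Each step either:
  - Splits a nonterminal into two (n-1 such steps)
  - Converts a nonterminal to terminal (n such steps)
Total = (n-1) + n = 2n - 1
= 2(8) - 1
= 16 - 1
= 15

15


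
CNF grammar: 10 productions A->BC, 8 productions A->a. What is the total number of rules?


CNF allows two rule forms:
  A -> BC (binary): 10 rules
  A -> a (terminal): 8 rules
Total = 10 + 8 = 18

18


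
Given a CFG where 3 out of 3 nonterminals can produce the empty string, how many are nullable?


Nonterminals: {S, A, B}
A nonterminal is nullable if it can derive epsilon
Counting nullable nonterminals: 3
Total nullable = 3

3


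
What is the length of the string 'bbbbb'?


String: 'bbbbb'
Counting characters:
  'b' appears 5 time(s)
Total length = 0 + 5 = 5

5


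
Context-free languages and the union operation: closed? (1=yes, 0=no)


CFL closure properties:
  Closed under: union, concatenation, Kleene star
  NOT closed under: intersection, complement
Operation 'union' is in closed list -> Yes (closed)

1


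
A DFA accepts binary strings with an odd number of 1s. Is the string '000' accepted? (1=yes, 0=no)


DFA has 2 states: q_even (start, accept=no) and q_odd
Processing string '000' character by character:
  Position 0: read '0', 1-count=0 -> q_even (no change)
  Position 1: read '0', 1-count=0 -> q_even (no change)
  Position 2: read '0', 1-count=0 -> q_even (no change)
Final state: q_even, total 1s = 0 (even); the DFA requires an odd count -> reject

0


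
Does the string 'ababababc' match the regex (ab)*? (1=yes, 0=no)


Pattern: (ab)*
String: 'ababababc'
Pattern requires: zero or more repetitions of 'ab'
Length 9 is odd -> cannot be (ab)* -> no match
Result: 0

0


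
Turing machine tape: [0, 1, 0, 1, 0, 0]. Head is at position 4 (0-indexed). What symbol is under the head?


Tape: [0, 1, 0, 1, 0, 0]
Positions: 0 1 2 3 4 5
Values:    0 1 0 1 0 0
Head at position 4
tape[4] = 0

0


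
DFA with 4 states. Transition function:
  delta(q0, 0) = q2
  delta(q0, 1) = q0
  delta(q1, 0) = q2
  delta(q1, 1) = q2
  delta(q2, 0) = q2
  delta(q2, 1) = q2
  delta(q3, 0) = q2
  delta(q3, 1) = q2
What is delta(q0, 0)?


Looking up transition function:
delta(q0, 0) in the table
Row: q0, Column: 0
Result: q2

q2


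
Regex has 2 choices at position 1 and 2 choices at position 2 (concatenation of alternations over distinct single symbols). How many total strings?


First group: 2 alternatives
Second group: 2 alternatives
Concatenation: each choice from group 1 pairs with each from group 2
Total = 2 x 2 = 4

4


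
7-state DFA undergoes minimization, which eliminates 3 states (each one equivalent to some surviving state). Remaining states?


Original DFA: 7 states
Redundant states removed: 3
Minimized states = original - removed
= 7 - 3
= 4

4


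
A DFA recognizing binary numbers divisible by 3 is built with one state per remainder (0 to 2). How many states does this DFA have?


Divisibility by 3 is tracked via the remainder mod 3: 0, 1, ..., 2
The construction assigns one state to each remainder
Number of remainders = 3

3


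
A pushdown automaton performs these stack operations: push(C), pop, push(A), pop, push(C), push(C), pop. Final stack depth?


Tracing stack operations:
  push(C) -> stack = [C], depth=1
  pop -> removed C, stack = [], depth=0
  push(A) -> stack = [A], depth=1
  pop -> removed A, stack = [], depth=0
  push(C) -> stack = [C], depth=1
  push(C) -> stack = [C,C], depth=2
  pop -> removed C, stack = [C], depth=1
Final depth = 1

1


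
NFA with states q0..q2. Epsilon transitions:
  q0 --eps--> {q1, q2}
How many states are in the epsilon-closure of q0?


Starting from q0
Initialize closure = {q0}
Follow epsilon from q0 -> add q1
Follow epsilon from q0 -> add q2
Final closure: {q0, q1, q2}
Size = 3

3


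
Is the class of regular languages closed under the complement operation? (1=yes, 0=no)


Regular languages are closed under:
- Union (DFA product construction)
- Intersection (DFA product construction)
- Complement (swap accept/reject states)
- Concatenation (NFA construction)
- Kleene star (NFA construction)
complement is in this list
Therefore: closed

1


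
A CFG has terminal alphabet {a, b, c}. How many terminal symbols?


Terminal symbols: a, b, c
Counting each: a (#1), b (#2), c (#3)
Total = 3

3


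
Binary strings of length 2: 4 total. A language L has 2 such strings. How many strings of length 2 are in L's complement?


Alphabet: {0,1}
String length: 2
Total strings of length 2 = 2^2 = 4
Strings in L = 2
Complement = total - |L|
= 4 - 2
= 2

2


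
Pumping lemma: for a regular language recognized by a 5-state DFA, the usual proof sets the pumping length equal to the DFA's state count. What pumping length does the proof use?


Pumping lemma for regular languages (standard proof):
Take p = |Q|, the number of DFA states.
Any string of length >= |Q| passes through |Q|+1 states while reading its first |Q| symbols,
so by pigeonhole some state repeats, giving the loop that can be pumped.
Here |Q| = 5
Therefore the proof uses p = 5

5


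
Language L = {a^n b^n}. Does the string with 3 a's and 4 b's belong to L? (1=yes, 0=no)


Language requires equal numbers of a's and b's
PDA pushes for each 'a', pops for each 'b'
Number of a's = 3
Number of b's = 4
3 != 4 -> Reject

0


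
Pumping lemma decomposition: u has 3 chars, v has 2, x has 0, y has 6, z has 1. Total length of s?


|s| = |u| + |v| + |x| + |y| + |z|
= 3 + 2 + 0 + 6 + 1
= 5 + 0 + 7
= 5 + 7
= 12

12


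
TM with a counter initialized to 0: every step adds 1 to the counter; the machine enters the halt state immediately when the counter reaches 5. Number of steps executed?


Counter starts at 0. Counting sequence:
  Step 1: counter = 1
  Step 2: counter = 2
  Step 3: counter = 3
  Step 4: counter = 4
  Step 5: counter = 5
Counter reached 5 -> halt
Total steps = 5

5


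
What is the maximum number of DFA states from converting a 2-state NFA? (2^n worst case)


NFA has 2 states
Subset construction: each DFA state = subset of NFA states
Maximum subsets = 2^2
2^2 = 4

4


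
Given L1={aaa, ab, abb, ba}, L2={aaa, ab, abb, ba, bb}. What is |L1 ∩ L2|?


L1 = {aaa, ab, abb, ba}
L2 = {aaa, ab, abb, ba, bb}
Checking each string in L1 against L2:
  'aaa': in L2? Yes
  'ab': in L2? Yes
  'abb': in L2? Yes
  'ba': in L2? Yes
Intersection = {aaa, ab, abb, ba}
|L1 ∩ L2| = 4

4


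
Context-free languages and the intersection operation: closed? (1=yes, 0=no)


CFL closure properties:
  Closed under: union, concatenation, Kleene star
  NOT closed under: intersection, complement
Operation 'intersection' is in not-closed list -> No (not closed)

0


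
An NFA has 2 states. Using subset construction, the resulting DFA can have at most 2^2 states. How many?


NFA has 2 states
Subset construction: each DFA state = subset of NFA states
Maximum subsets = 2^2
2^2 = 4

4


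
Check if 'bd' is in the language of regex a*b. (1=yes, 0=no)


Pattern: a*b
String: 'bd'
Pattern requires: zero or more 'a's followed by exactly one 'b'
Found 0 leading 'a's
Remaining: 'bd'
Remaining is not 'b' -> no match
Result: 0

0


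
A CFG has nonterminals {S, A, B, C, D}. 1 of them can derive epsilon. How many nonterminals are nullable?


Nonterminals: {S, A, B, C, D}
A nonterminal is nullable if it can derive epsilon
Counting nullable nonterminals: 1
Total nullable = 1

1


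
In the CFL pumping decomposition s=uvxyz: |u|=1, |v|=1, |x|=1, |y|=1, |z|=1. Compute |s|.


|s| = |u| + |v| + |x| + |y| + |z|
= 1 + 1 + 1 + 1 + 1
= 2 + 1 + 2
= 3 + 2
= 5

5


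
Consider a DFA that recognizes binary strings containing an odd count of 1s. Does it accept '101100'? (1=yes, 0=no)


DFA has 2 states: q_even (start, accept=no) and q_odd
Processing string '101100' character by character:
  Position 0: read '1', 1-count=1 -> q_odd
  Position 1: read '0', 1-count=1 -> q_odd (no change)
  Position 2: read '1', 1-count=2 -> q_even
  Position 3: read '1', 1-count=3 -> q_odd
  Position 4: read '0', 1-count=3 -> q_odd (no change)
  Position 5: read '0', 1-count=3 -> q_odd (no change)
Final state: q_odd, total 1s = 3 (odd); the DFA requires an odd count -> accept

1


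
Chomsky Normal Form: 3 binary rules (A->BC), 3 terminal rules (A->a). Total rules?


CNF allows two rule forms:
  A -> BC (binary): 3 rules
  A -> a (terminal): 3 rules
Total = 3 + 3 = 6

6


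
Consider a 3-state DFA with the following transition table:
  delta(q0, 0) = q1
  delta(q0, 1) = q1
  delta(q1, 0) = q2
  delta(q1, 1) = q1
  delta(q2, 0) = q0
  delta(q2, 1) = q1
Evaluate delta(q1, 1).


Looking up transition function:
delta(q1, 1) in the table
Row: q1, Column: 1
Result: q1

q1


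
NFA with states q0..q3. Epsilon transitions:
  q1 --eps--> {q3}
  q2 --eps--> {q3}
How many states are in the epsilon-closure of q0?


Starting from q0
Initialize closure = {q0}
q0 has no outgoing epsilon transitions -> nothing to add
Final closure: {q0}
Size = 1

1


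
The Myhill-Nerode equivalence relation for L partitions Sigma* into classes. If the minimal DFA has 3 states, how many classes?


Myhill-Nerode theorem:
Number of equivalence classes = number of states in minimal DFA
Minimal DFA states = 3
Therefore equivalence classes = 3

3


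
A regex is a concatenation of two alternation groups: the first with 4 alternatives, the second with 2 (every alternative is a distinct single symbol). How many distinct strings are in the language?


First group: 4 alternatives
Second group: 2 alternatives
Concatenation: each choice from group 1 pairs with each from group 2
Total = 4 x 2 = 8

8


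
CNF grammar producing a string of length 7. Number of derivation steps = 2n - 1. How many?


Chomsky Normal Form derivation:
String length n = 7
Each step either:
  - Splits a nonterminal into two (n-1 such steps)
  - Converts a nonterminal to terminal (n such steps)
Total = (n-1) + n = 2n - 1
= 2(7) - 1
= 14 - 1
= 13

13


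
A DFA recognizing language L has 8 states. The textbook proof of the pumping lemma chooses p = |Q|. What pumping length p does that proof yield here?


Pumping lemma for regular languages (standard proof):
Take p = |Q|, the number of DFA states.
Any string of length >= |Q| passes through |Q|+1 states while reading its first |Q| symbols,
so by pigeonhole some state repeats, giving the loop that can be pumped.
Here |Q| = 8
Therefore the proof uses p = 8

8


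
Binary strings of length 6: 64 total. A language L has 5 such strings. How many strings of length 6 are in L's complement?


Alphabet: {0,1}
String length: 6
Total strings of length 6 = 2^6 = 64
Strings in L = 5
Complement = total - |L|
= 64 - 5
= 59

59


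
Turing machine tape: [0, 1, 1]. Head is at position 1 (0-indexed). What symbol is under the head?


Tape: [0, 1, 1]
Positions: 0 1 2
Values:    0 1 1
Head at position 1
tape[1] = 1

1


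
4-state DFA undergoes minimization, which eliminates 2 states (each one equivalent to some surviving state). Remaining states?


Original DFA: 4 states
Redundant states removed: 2
Minimized states = original - removed
= 4 - 2
= 2

2


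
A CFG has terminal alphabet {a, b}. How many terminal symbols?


Terminal symbols: a, b
Counting each: a (#1), b (#2)
Total = 2

2


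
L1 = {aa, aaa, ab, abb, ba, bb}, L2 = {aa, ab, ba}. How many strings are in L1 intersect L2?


L1 = {aa, aaa, ab, abb, ba, bb}
L2 = {aa, ab, ba}
Checking each string in L1 against L2:
  'aa': in L2? Yes
  'aaa': in L2? No
  'ab': in L2? Yes
  'abb': in L2? No
  'ba': in L2? Yes
  'bb': in L2? No
Intersection = {aa, ab, ba}
|L1 ∩ L2| = 3

3


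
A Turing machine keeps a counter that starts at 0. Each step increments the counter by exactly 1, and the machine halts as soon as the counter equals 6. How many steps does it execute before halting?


Counter starts at 0. Counting sequence:
  Step 1: counter = 1
  Step 2: counter = 2
  Step 3: counter = 3
  Step 4: counter = 4
  Step 5: counter = 5
  Step 6: counter = 6
Counter reached 6 -> halt
Total steps = 6

6


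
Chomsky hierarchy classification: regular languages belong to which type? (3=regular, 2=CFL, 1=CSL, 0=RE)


Chomsky hierarchy levels:
  Type 3: Regular (DFA/NFA/regex)
  Type 2: Context-free (PDA)
  Type 1: Context-sensitive
  Type 0: Recursively enumerable (TM)
'regular' corresponds to Type 3

3


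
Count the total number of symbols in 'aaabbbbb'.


String: 'aaabbbbb'
Counting characters:
  'a' appears 3 time(s)
  'b' appears 5 time(s)
Total length = 3 + 5 = 8

8


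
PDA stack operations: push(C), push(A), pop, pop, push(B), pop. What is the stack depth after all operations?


Tracing stack operations:
  push(C) -> stack = [C], depth=1
  push(A) -> stack = [C,A], depth=2
  pop -> removed A, stack = [C], depth=1
  pop -> removed C, stack = [], depth=0
  push(B) -> stack = [B], depth=1
  pop -> removed B, stack = [], depth=0
Final depth = 0

0


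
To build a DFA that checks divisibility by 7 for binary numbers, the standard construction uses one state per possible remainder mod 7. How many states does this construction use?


Divisibility by 7 is tracked via the remainder mod 7: 0, 1, ..., 6
The construction assigns one state to each remainder
Number of remainders = 7

7


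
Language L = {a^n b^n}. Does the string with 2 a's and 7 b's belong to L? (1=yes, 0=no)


Language requires equal numbers of a's and b's
PDA pushes for each 'a', pops for each 'b'
Number of a's = 2
Number of b's = 7
2 != 7 -> Reject

0


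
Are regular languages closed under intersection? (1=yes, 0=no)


Regular languages are closed under:
- Union (DFA product construction)
- Intersection (DFA product construction)
- Complement (swap accept/reject states)
- Concatenation (NFA construction)
- Kleene star (NFA construction)
intersection is in this list
Therefore: closed

1


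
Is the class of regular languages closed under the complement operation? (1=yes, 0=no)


Regular languages are closed under:
- Union (DFA product construction)
- Intersection (DFA product construction)
- Complement (swap accept/reject states)
- Concatenation (NFA construction)
- Kleene star (NFA construction)
complement is in this list
Therefore: closed

1


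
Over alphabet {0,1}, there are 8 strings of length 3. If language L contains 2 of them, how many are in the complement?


Alphabet: {0,1}
String length: 3
Total strings of length 3 = 2^3 = 8
Strings in L = 2
Complement = total - |L|
= 8 - 2
= 6

6


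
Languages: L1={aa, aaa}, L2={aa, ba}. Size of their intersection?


L1 = {aa, aaa}
L2 = {aa, ba}
Checking each string in L1 against L2:
  'aa': in L2? Yes
  'aaa': in L2? No
Intersection = {aa}
|L1 ∩ L2| = 1

1


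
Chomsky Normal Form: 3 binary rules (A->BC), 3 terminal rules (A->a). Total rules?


CNF allows two rule forms:
  A -> BC (binary): 3 rules
  A -> a (terminal): 3 rules
Total = 3 + 3 = 6

6


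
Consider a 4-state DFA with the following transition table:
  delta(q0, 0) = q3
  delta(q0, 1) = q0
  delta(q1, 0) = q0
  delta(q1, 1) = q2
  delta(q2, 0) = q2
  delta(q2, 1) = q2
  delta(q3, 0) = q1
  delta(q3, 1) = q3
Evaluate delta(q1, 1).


Looking up transition function:
delta(q1, 1) in the table
Row: q1, Column: 1
Result: q2

q2


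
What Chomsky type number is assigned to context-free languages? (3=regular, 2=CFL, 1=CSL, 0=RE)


Chomsky hierarchy levels:
  Type 3: Regular (DFA/NFA/regex)
  Type 2: Context-free (PDA)
  Type 1: Context-sensitive
  Type 0: Recursively enumerable (TM)
'context-free' corresponds to Type 2

2


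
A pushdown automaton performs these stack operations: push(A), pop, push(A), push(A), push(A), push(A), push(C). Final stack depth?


Tracing stack operations:
  push(A) -> stack = [A], depth=1
  pop -> removed A, stack = [], depth=0
  push(A) -> stack = [A], depth=1
  push(A) -> stack = [A,A], depth=2
  push(A) -> stack = [A,A,A], depth=3
  push(A) -> stack = [A,A,A,A], depth=4
  push(C) -> stack = [A,A,A,A,C], depth=5
Final depth = 5

5


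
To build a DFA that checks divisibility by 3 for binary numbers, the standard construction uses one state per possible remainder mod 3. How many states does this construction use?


Divisibility by 3 is tracked via the remainder mod 3: 0, 1, ..., 2
The construction assigns one state to each remainder
Number of remainders = 3

3


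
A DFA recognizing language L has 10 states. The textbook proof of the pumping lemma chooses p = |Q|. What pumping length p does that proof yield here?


Pumping lemma for regular languages (standard proof):
Take p = |Q|, the number of DFA states.
Any string of length >= |Q| passes through |Q|+1 states while reading its first |Q| symbols,
so by pigeonhole some state repeats, giving the loop that can be pumped.
Here |Q| = 10
Therefore the proof uses p = 10

10


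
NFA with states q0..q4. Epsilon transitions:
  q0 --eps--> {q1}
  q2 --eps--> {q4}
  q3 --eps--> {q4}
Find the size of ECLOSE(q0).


Starting from q0
Initialize closure = {q0}
Follow epsilon from q0 -> add q1
Final closure: {q0, q1}
Size = 2

2


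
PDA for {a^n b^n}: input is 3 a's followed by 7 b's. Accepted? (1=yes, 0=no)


Language requires equal numbers of a's and b's
PDA pushes for each 'a', pops for each 'b'
Number of a's = 3
Number of b's = 7
3 != 7 -> Reject

0


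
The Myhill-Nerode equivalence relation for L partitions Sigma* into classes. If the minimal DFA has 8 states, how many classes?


Myhill-Nerode theorem:
Number of equivalence classes = number of states in minimal DFA
Minimal DFA states = 8
Therefore equivalence classes = 8

8


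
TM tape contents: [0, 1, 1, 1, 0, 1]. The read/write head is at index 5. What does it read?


Tape: [0, 1, 1, 1, 0, 1]
Positions: 0 1 2 3 4 5
Values:    0 1 1 1 0 1
Head at position 5
tape[5] = 1

1


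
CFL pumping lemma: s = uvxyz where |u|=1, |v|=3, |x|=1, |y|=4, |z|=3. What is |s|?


|s| = |u| + |v| + |x| + |y| + |z|
= 1 + 3 + 1 + 4 + 3
= 4 + 1 + 7
= 5 + 7
= 12

12


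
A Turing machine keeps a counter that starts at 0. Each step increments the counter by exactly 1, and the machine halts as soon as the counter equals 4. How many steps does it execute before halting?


Counter starts at 0. Counting sequence:
  Step 1: counter = 1
  Step 2: counter = 2
  Step 3: counter = 3
  Step 4: counter = 4
Counter reached 4 -> halt
Total steps = 4

4


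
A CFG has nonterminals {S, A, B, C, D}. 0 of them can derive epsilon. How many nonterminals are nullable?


Nonterminals: {S, A, B, C, D}
A nonterminal is nullable if it can derive epsilon
Counting nullable nonterminals: 0
Total nullable = 0

0


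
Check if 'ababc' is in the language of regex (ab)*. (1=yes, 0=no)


Pattern: (ab)*
String: 'ababc'
Pattern requires: zero or more repetitions of 'ab'
Length 5 is odd -> cannot be (ab)* -> no match
Result: 0

0


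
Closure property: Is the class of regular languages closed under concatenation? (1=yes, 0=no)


Regular languages are closed under all standard operations:
- Union: Yes (product construction)
- Intersection: Yes (product construction)
- Complement: Yes (swap accept/reject)
- Concatenation: Yes (NFA construction)
Operation: concatenation -> Closed

1


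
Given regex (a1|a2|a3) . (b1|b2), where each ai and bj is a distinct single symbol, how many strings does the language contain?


First group: 3 alternatives
Second group: 2 alternatives
Concatenation: each choice from group 1 pairs with each from group 2
Total = 3 x 2 = 6

6


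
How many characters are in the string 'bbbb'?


String: 'bbbb'
Counting characters:
  'b' appears 4 time(s)
Total length = 0 + 4 = 4

4


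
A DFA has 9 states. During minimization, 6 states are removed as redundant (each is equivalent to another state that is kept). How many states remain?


Original DFA: 9 states
Redundant states removed: 6
Minimized states = original - removed
= 9 - 6
= 3

3


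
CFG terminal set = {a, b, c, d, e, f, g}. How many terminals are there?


Terminal symbols: a, b, c, d, e, f, g
Counting each: a (#1), b (#2), c (#3), d (#4), e (#5), f (#6), g (#7)
Total = 7

7


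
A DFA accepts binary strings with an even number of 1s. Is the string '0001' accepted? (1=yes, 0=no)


DFA has 2 states: q_even (start, accept=yes) and q_odd
Processing string '0001' character by character:
  Position 0: read '0', 1-count=0 -> q_even (no change)
  Position 1: read '0', 1-count=0 -> q_even (no change)
  Position 2: read '0', 1-count=0 -> q_even (no change)
  Position 3: read '1', 1-count=1 -> q_odd
Final state: q_odd, total 1s = 1 (odd); the DFA requires an even count -> reject

0


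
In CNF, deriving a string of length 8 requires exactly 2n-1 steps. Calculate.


Chomsky Normal Form derivation:
String length n = 8
Each step either:
  - Splits a nonterminal into two (n-1 such steps)
  - Converts a nonterminal to terminal (n such steps)
Total = (n-1) + n = 2n - 1
= 2(8) - 1
= 16 - 1
= 15

15


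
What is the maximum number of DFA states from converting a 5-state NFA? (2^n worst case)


NFA has 5 states
Subset construction: each DFA state = subset of NFA states
Maximum subsets = 2^5
2^5 = 32

32


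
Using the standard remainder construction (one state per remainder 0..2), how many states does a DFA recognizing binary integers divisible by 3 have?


Divisibility by 3 is tracked via the remainder mod 3: 0, 1, ..., 2
The construction assigns one state to each remainder
Number of remainders = 3

3


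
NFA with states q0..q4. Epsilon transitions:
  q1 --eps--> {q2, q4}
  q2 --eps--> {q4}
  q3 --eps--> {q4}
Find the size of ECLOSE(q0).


Starting from q0
Initialize closure = {q0}
q0 has no outgoing epsilon transitions -> nothing to add
Final closure: {q0}
Size = 1

1


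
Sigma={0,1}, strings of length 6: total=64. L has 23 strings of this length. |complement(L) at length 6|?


Alphabet: {0,1}
String length: 6
Total strings of length 6 = 2^6 = 64
Strings in L = 23
Complement = total - |L|
= 64 - 23
= 41

41


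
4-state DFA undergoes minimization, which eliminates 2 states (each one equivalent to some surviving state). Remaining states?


Original DFA: 4 states
Redundant states removed: 2
Minimized states = original - removed
= 4 - 2
= 2

2


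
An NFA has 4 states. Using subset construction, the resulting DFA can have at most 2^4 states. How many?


NFA has 4 states
Subset construction: each DFA state = subset of NFA states
Maximum subsets = 2^4
2^4 = 16

16


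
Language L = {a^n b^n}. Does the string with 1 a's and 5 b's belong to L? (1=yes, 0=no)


Language requires equal numbers of a's and b's
PDA pushes for each 'a', pops for each 'b'
Number of a's = 1
Number of b's = 5
1 != 5 -> Reject

0


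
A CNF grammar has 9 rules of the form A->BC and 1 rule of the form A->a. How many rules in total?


CNF allows two rule forms:
  A -> BC (binary): 9 rules
  A -> a (terminal): 1 rule
Total = 9 + 1 = 10

10


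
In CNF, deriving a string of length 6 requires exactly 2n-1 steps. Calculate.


Chomsky Normal Form derivation:
String length n = 6
Each step either:
  - Splits a nonterminal into two (n-1 such steps)
  - Converts a nonterminal to terminal (n such steps)
Total = (n-1) + n = 2n - 1
= 2(6) - 1
= 12 - 1
= 11

11


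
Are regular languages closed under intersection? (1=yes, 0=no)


Regular languages are closed under:
- Union (DFA product construction)
- Intersection (DFA product construction)
- Complement (swap accept/reject states)
- Concatenation (NFA construction)
- Kleene star (NFA construction)
intersection is in this list
Therefore: closed

1


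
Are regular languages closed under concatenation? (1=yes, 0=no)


Regular languages are closed under all standard operations:
- Union: Yes (product construction)
- Intersection: Yes (product construction)
- Complement: Yes (swap accept/reject)
- Concatenation: Yes (NFA construction)
Operation: concatenation -> Closed

1


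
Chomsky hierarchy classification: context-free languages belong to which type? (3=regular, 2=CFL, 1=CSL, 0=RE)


Chomsky hierarchy levels:
  Type 3: Regular (DFA/NFA/regex)
  Type 2: Context-free (PDA)
  Type 1: Context-sensitive
  Type 0: Recursively enumerable (TM)
'context-free' corresponds to Type 2

2


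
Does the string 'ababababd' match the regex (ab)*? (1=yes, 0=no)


Pattern: (ab)*
String: 'ababababd'
Pattern requires: zero or more repetitions of 'ab'
Length 9 is odd -> cannot be (ab)* -> no match
Result: 0

0


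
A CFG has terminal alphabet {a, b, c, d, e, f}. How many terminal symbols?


Terminal symbols: a, b, c, d, e, f
Counting each: a (#1), b (#2), c (#3), d (#4), e (#5), f (#6)
Total = 6

6


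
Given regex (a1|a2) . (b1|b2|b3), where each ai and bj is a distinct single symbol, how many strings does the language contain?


First group: 2 alternatives
Second group: 3 alternatives
Concatenation: each choice from group 1 pairs with each from group 2
Total = 2 x 3 = 6

6


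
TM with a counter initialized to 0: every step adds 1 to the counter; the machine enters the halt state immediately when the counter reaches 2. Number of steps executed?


Counter starts at 0. Counting sequence:
  Step 1: counter = 1
  Step 2: counter = 2
Counter reached 2 -> halt
Total steps = 2

2


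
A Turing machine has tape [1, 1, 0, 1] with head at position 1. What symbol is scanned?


Tape: [1, 1, 0, 1]
Positions: 0 1 2 3
Values:    1 1 0 1
Head at position 1
tape[1] = 1

1


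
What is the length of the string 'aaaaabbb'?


String: 'aaaaabbb'
Counting characters:
  'a' appears 5 time(s)
  'b' appears 3 time(s)
Total length = 5 + 3 = 8

8


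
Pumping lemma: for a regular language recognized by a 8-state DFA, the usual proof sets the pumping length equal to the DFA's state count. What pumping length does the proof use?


Pumping lemma for regular languages (standard proof):
Take p = |Q|, the number of DFA states.
Any string of length >= |Q| passes through |Q|+1 states while reading its first |Q| symbols,
so by pigeonhole some state repeats, giving the loop that can be pumped.
Here |Q| = 8
Therefore the proof uses p = 8

8


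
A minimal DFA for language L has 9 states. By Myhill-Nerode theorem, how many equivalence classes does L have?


Myhill-Nerode theorem:
Number of equivalence classes = number of states in minimal DFA
Minimal DFA states = 9
Therefore equivalence classes = 9

9


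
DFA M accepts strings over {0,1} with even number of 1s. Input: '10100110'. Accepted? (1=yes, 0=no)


DFA has 2 states: q_even (start, accept=yes) and q_odd
Processing string '10100110' character by character:
  Position 0: read '1', 1-count=1 -> q_odd
  Position 1: read '0', 1-count=1 -> q_odd (no change)
  Position 2: read '1', 1-count=2 -> q_even
  Position 3: read '0', 1-count=2 -> q_even (no change)
  Position 4: read '0', 1-count=2 -> q_even (no change)
  Position 5: read '1', 1-count=3 -> q_odd
  Position 6: read '1', 1-count=4 -> q_even
  Position 7: read '0', 1-count=4 -> q_even (no change)
Final state: q_even, total 1s = 4 (even); the DFA requires an even count -> accept

1


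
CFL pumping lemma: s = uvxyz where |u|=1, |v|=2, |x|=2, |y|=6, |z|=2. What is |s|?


|s| = |u| + |v| + |x| + |y| + |z|
= 1 + 2 + 2 + 6 + 2
= 3 + 2 + 8
= 5 + 8
= 13

13


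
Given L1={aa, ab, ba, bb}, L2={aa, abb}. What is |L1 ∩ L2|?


L1 = {aa, ab, ba, bb}
L2 = {aa, abb}
Checking each string in L1 against L2:
  'aa': in L2? Yes
  'ab': in L2? No
  'ba': in L2? No
  'bb': in L2? No
Intersection = {aa}
|L1 ∩ L2| = 1

1


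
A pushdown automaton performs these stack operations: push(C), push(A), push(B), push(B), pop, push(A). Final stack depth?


Tracing stack operations:
  push(C) -> stack = [C], depth=1
  push(A) -> stack = [C,A], depth=2
  push(B) -> stack = [C,A,B], depth=3
  push(B) -> stack = [C,A,B,B], depth=4
  pop -> removed B, stack = [C,A,B], depth=3
  push(A) -> stack = [C,A,B,A], depth=4
Final depth = 4

4
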